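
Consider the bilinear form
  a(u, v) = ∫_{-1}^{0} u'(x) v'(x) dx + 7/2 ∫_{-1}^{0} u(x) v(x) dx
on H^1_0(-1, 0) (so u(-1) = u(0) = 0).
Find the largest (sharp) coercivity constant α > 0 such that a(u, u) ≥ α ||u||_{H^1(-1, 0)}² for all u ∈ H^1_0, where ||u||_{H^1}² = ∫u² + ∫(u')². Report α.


α = 1

Coercivity of a(·,·) on H^1_0(-1, 0) means a(u, u) ≥ α ||u||_{H^1}² for every u ∈ H^1_0.
The interval has length L = 1, and Poincaré/coercivity depend only on L. Here a(u, u) = ∫(u')² + (7/2)·∫u².
Here c = 7/2 ≥ 1, so a(u,u) = ∫(u')² + c∫u² ≥ ∫(u')² + ∫u² = ||u||_{H^1}², i.e. α = 1 works. No larger α is possible: a(u,u) ≥ α||u||_{H^1}² means (1−α)∫(u')² ≥ (α−c)∫u², and for the modes u_n = sin(nπ(x−x₀)/L) (x₀ the left endpoint) one has ∫u_n²/∫(u_n')² = (L/(nπ))² → 0, so a(u_n,u_n)/||u_n||_{H^1}² → 1. Hence the optimal constant is α = 1.
Therefore α = 1.


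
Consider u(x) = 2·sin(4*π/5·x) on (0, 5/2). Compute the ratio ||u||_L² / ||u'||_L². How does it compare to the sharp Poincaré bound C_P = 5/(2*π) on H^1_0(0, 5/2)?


||u||_L² / ||u'||_L² = 5/(4*π) < C_P = 5/(2*π).

u(x) = 2·sin(4*π/5·x), so u'(x) = 8*π*cos(4*π*x/5)/5.
Writing u(x) = A·sin(kπx/L) with A = 2 and k = 2, use ∫_0^L sin²(kπx/L) dx = L/2 and ∫_0^L cos²(kπx/L) dx = L/2.
u² = 4·sin²(4*π/5·x) and (u')² = 64*π^2/25·cos²(4*π/5·x), and each of sin², cos² integrates to L/2 = 5/4 over (0, 5/2).
∫_0^5/2 u² dx = 5, so ||u||_L² = sqrt(5).
∫_0^5/2 (u')² dx = 16*π^2/5, so ||u'||_L² = 4*sqrt(5)*π/5.
Ratio ||u||_L² / ||u'||_L² = 5/(4*π).
Sharp Poincaré constant on H^1_0(0, 5/2) is C_P = L/π = 5/(2*π), achieved by sin(2*π/5·x).
This is the k = 2 harmonic; the ratio L/(kπ) is strictly less than C_P = L/π, consistent with the sharp inequality ||u||_L² ≤ C_P ||u'||_L².


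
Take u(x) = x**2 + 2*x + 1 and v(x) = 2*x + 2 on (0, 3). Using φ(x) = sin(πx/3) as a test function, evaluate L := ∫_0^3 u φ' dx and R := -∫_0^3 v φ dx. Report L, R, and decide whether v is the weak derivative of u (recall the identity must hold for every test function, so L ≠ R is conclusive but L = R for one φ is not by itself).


LHS = -30/π, RHS = -30/π. Yes, v = u' weakly.

u(x) = x**2 + 2*x + 1, classical derivative u'(x) = 2*x + 2.
φ(x) = sin(πx/3), so φ'(x) = π*cos(π*x/3)/3.
Note φ(0) = φ(3) = 0, so the boundary term u·φ vanishes.
LHS = ∫_0^3 u(x) φ'(x) dx = ∫_0^3 (π*x^2*cos(π*x/3)/3 + 2*π*x*cos(π*x/3)/3 + π*cos(π*x/3)/3) dx. Term by term:
  ∫_0^3 π*cos(π*x/3)/3 dx = 0;  ∫_0^3 π*x^2*cos(π*x/3)/3 dx = -18/π;  ∫_0^3 2*π*x*cos(π*x/3)/3 dx = -12/π.
Sum: 0 − 18/π − 12/π = -30/π.
So LHS = -30/π.
∫_0^3 v(x) φ(x) dx = ∫_0^3 (2*x*sin(π*x/3) + 2*sin(π*x/3)) dx. Term by term:
  ∫_0^3 2*sin(π*x/3) dx = 12/π;  ∫_0^3 2*x*sin(π*x/3) dx = 18/π.
Sum: 12/π + 18/π = 30/π.
So RHS = -∫_0^3 v(x) φ(x) dx = -30/π.
LHS = RHS, so the identity holds for this test φ.
Moreover u is smooth here and v(x) = u'(x) = 2*x + 2 pointwise, so the identity holds for every test function. Hence v is the weak derivative of u.


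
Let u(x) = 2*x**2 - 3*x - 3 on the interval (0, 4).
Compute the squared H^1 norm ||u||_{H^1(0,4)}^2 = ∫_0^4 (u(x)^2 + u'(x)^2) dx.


||u||_{H^1}^2 = 5288/15

The H^1 norm (squared) on an interval (0, L) is
  ||u||_{H^1}^2 = ∫_0^L u(x)^2 dx + ∫_0^L u'(x)^2 dx.
Compute u'(x) = 4*x - 3.
Then u(x)^2 = 4*x**4 - 12*x**3 - 3*x**2 + 18*x + 9 and u'(x)^2 = 16*x**2 - 24*x + 9.
Integrate each monomial from 0 to 4 using ∫_0^4 c·x^n dx = c·4^(n+1)/(n+1):
  ∫_0^4 u(x)^2 dx = ∫_0^4 (4*x^4 - 12*x^3 - 3*x^2 + 18*x + 9) dx. Term by term:
    ∫_0^4 4*x^4 dx = 4096/5;  ∫_0^4 -12*x^3 dx = -768;  ∫_0^4 -3*x^2 dx = -64;
    ∫_0^4 18*x dx = 144;  ∫_0^4 9 dx = 36.
  Sum: 4096/5 − 768 − 64 + 144 + 36 = 836/5.
  ∫_0^4 u'(x)^2 dx = ∫_0^4 (16*x^2 - 24*x + 9) dx. Term by term:
    ∫_0^4 16*x^2 dx = 1024/3;  ∫_0^4 -24*x dx = -192;  ∫_0^4 9 dx = 36.
  Sum: 1024/3 − 192 + 36 = 556/3.
Adding: ||u||_{H^1}^2 = 836/5 + 556/3 = 5288/15.


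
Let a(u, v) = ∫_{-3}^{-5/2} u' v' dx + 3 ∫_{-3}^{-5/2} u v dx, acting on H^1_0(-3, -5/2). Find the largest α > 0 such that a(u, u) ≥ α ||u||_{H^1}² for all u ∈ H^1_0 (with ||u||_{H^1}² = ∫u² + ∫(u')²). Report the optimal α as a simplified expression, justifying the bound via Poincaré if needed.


α = 1

Coercivity of a(·,·) on H^1_0(-3, -5/2) means a(u, u) ≥ α ||u||_{H^1}² for every u ∈ H^1_0.
The interval has length L = 1/2, and Poincaré/coercivity depend only on L. Here a(u, u) = ∫(u')² + (3)·∫u².
Here c = 3 ≥ 1, so a(u,u) = ∫(u')² + c∫u² ≥ ∫(u')² + ∫u² = ||u||_{H^1}², i.e. α = 1 works. No larger α is possible: a(u,u) ≥ α||u||_{H^1}² means (1−α)∫(u')² ≥ (α−c)∫u², and for the modes u_n = sin(nπ(x−x₀)/L) (x₀ the left endpoint) one has ∫u_n²/∫(u_n')² = (L/(nπ))² → 0, so a(u_n,u_n)/||u_n||_{H^1}² → 1. Hence the optimal constant is α = 1.
Therefore α = 1.


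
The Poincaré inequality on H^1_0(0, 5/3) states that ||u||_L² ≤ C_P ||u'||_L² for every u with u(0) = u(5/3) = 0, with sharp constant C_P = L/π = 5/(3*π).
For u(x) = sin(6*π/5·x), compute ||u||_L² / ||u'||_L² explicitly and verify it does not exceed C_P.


||u||_L² / ||u'||_L² = 5/(6*π) < C_P = 5/(3*π).

u(x) = sin(6*π/5·x), so u'(x) = 6*π*cos(6*π*x/5)/5.
Writing u(x) = A·sin(kπx/L) with A = 1 and k = 2, use ∫_0^L sin²(kπx/L) dx = L/2 and ∫_0^L cos²(kπx/L) dx = L/2.
u² = 1·sin²(6*π/5·x) and (u')² = 36*π^2/25·cos²(6*π/5·x), and each of sin², cos² integrates to L/2 = 5/6 over (0, 5/3).
∫_0^5/3 u² dx = 5/6, so ||u||_L² = sqrt(30)/6.
∫_0^5/3 (u')² dx = 6*π^2/5, so ||u'||_L² = sqrt(30)*π/5.
Ratio ||u||_L² / ||u'||_L² = 5/(6*π).
Sharp Poincaré constant on H^1_0(0, 5/3) is C_P = L/π = 5/(3*π), achieved by sin(3*π/5·x).
This is the k = 2 harmonic; the ratio L/(kπ) is strictly less than C_P = L/π, consistent with the sharp inequality ||u||_L² ≤ C_P ||u'||_L².


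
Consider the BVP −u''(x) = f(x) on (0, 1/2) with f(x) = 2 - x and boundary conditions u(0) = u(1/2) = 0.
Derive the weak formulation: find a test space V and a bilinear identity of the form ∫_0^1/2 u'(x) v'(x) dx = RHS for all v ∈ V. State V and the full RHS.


V = H^1_0(0, 1/2) (so v(0) = v(1/2) = 0); weak form: ∫_0^1/2 u'v' dx = ∫_0^1/2 (2 - x) v dx for all v ∈ V.

Multiply both sides by a test function v and integrate from 0 to 1/2:
  ∫_0^1/2 −u''(x) v(x) dx = ∫_0^1/2 f(x) v(x) dx.
Integrate the LHS by parts once:
  ∫_0^1/2 −u'' v dx = −[u'(x) v(x)]_0^1/2 + ∫_0^1/2 u'(x) v'(x) dx.
Thus ∫_0^1/2 u'(x) v'(x) dx = ∫_0^1/2 f(x) v(x) dx + [u'(x) v(x)]_0^1/2.
Choose V so that boundary terms are either known or forced to vanish.
u is Dirichlet: u(0) = u(1/2) = 0. Let V = H^1_0(0, 1/2); then v(0) = v(1/2) = 0, and [u' v]_0^1/2 = 0.
Weak formulation: find u (satisfying any essential BC) such that ∫_0^1/2 u'(x) v'(x) dx = ∫_0^1/2 f v dx for all v ∈ V.
Substituting f(x) = 2 - x, the right-hand side is ∫_0^1/2 (2 - x) v dx.


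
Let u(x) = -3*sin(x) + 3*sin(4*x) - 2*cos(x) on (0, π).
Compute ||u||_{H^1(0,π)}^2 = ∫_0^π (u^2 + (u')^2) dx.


||u||_{H^1(0,π)}^2 = -64/5 + 179*π/2

u'(x) = 2*sin(x) - 3*cos(x) + 12*cos(4*x).
Expand u² and (u')² and integrate term by term on (0, π), using: for integers n ≥ 1, ∫_0^π sin²(nx) dx = ∫_0^π cos²(nx) dx = π/2; for n ≠ n', ∫_0^π sin(nx)sin(n'x) dx = ∫_0^π cos(nx)cos(n'x) dx = 0; and by product-to-sum, ∫_0^π sin(nx)cos(n'x) dx = ½∫_0^π [sin((n+n')x) + sin((n−n')x)] dx, which is 0 when n+n' is even and 2n/(n²−n'²) when n+n' is odd (it need not vanish on (0, π)).
  u² squared terms: (-3)²·∫sin(x)² dx = 9·π/2 = 9*π/2;  (-2)²·∫cos(x)² dx = 4·π/2 = 2*π;  (3)²·∫sin(4x)² dx = 9·π/2 = 9*π/2.
  u² cross terms: 2·(-3)·(-2)·∫sin(x)·cos(x) dx = 12·(0) = 0;  2·(-3)·(3)·∫sin(x)·sin(4x) dx = -18·(0) = 0;  2·(-2)·(3)·∫cos(x)·sin(4x) dx = -12·(8/15) = -32/5.
  So ∫_0^π u² dx = 9*π/2 + 2*π + 9*π/2 + 0 + 0 − 32/5 = -32/5 + 11*π.
  (u')² squared terms: (-3)²·∫cos(x)² dx = 9·π/2 = 9*π/2;  (2)²·∫sin(x)² dx = 4·π/2 = 2*π;  (12)²·∫cos(4x)² dx = 144·π/2 = 72*π.
  (u')² cross terms: 2·(-3)·(2)·∫cos(x)·sin(x) dx = -12·(0) = 0;  2·(-3)·(12)·∫cos(x)·cos(4x) dx = -72·(0) = 0;  2·(2)·(12)·∫sin(x)·cos(4x) dx = 48·(-2/15) = -32/5.
  So ∫_0^π (u')² dx = 9*π/2 + 2*π + 72*π + 0 + 0 − 32/5 = -32/5 + 157*π/2.
||u||_{H^1}^2 = (-32/5 + 11*π) + (-32/5 + 157*π/2) = -64/5 + 179*π/2.


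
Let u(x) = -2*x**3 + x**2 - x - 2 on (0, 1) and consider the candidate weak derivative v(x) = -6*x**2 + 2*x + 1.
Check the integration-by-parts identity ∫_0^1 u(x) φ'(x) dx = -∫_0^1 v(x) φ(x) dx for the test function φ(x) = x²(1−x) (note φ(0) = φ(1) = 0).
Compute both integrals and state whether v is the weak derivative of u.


LHS = 11/60, RHS = 1/60. No, v is not the weak derivative of u.

u(x) = -2*x**3 + x**2 - x - 2, classical derivative u'(x) = -6*x**2 + 2*x - 1.
φ(x) = x²(1−x), so φ'(x) = x*(2 - 3*x).
Note φ(0) = φ(1) = 0, so the boundary term u·φ vanishes.
LHS = ∫_0^1 u(x) φ'(x) dx = ∫_0^1 (6*x^5 - 7*x^4 + 5*x^3 + 4*x^2 - 4*x) dx. Term by term:
  ∫_0^1 6*x^5 dx = 1;  ∫_0^1 -7*x^4 dx = -7/5;  ∫_0^1 5*x^3 dx = 5/4;
  ∫_0^1 4*x^2 dx = 4/3;  ∫_0^1 -4*x dx = -2.
Sum: 1 − 7/5 + 5/4 + 4/3 − 2 = 11/60.
So LHS = 11/60.
∫_0^1 v(x) φ(x) dx = ∫_0^1 (6*x^5 - 8*x^4 + x^3 + x^2) dx. Term by term:
  ∫_0^1 6*x^5 dx = 1;  ∫_0^1 -8*x^4 dx = -8/5;  ∫_0^1 x^3 dx = 1/4;
  ∫_0^1 x^2 dx = 1/3.
Sum: 1 − 8/5 + 1/4 + 1/3 = -1/60.
So RHS = -∫_0^1 v(x) φ(x) dx = 1/60.
LHS − RHS = 1/6 ≠ 0, so the identity fails.
(For a valid weak derivative the identity must hold for EVERY test function, in particular this one. The failure shows v is NOT the weak derivative of u.)
Correct weak derivative would be u'(x) = -6*x**2 + 2*x - 1.


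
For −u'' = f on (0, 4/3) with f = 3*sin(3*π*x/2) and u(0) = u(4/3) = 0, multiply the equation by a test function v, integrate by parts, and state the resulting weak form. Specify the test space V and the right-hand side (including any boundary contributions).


V = H^1_0(0, 4/3) (so v(0) = v(4/3) = 0); weak form: ∫_0^4/3 u'v' dx = ∫_0^4/3 (3*sin(3*π*x/2)) v dx for all v ∈ V.

Multiply both sides by a test function v and integrate from 0 to 4/3:
  ∫_0^4/3 −u''(x) v(x) dx = ∫_0^4/3 f(x) v(x) dx.
Integrate the LHS by parts once:
  ∫_0^4/3 −u'' v dx = −[u'(x) v(x)]_0^4/3 + ∫_0^4/3 u'(x) v'(x) dx.
Thus ∫_0^4/3 u'(x) v'(x) dx = ∫_0^4/3 f(x) v(x) dx + [u'(x) v(x)]_0^4/3.
Choose V so that boundary terms are either known or forced to vanish.
u is Dirichlet: u(0) = u(4/3) = 0. Let V = H^1_0(0, 4/3); then v(0) = v(4/3) = 0, and [u' v]_0^4/3 = 0.
Weak formulation: find u (satisfying any essential BC) such that ∫_0^4/3 u'(x) v'(x) dx = ∫_0^4/3 f v dx for all v ∈ V.
Substituting f(x) = 3*sin(3*π*x/2), the right-hand side is ∫_0^4/3 (3*sin(3*π*x/2)) v dx.


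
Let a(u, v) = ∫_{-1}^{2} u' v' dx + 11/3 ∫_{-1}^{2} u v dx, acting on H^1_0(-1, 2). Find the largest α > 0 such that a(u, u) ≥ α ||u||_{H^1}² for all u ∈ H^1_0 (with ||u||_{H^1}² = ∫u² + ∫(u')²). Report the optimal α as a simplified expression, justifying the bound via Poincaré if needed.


α = 1

Coercivity of a(·,·) on H^1_0(-1, 2) means a(u, u) ≥ α ||u||_{H^1}² for every u ∈ H^1_0.
The interval has length L = 3, and Poincaré/coercivity depend only on L. Here a(u, u) = ∫(u')² + (11/3)·∫u².
Here c = 11/3 ≥ 1, so a(u,u) = ∫(u')² + c∫u² ≥ ∫(u')² + ∫u² = ||u||_{H^1}², i.e. α = 1 works. No larger α is possible: a(u,u) ≥ α||u||_{H^1}² means (1−α)∫(u')² ≥ (α−c)∫u², and for the modes u_n = sin(nπ(x−x₀)/L) (x₀ the left endpoint) one has ∫u_n²/∫(u_n')² = (L/(nπ))² → 0, so a(u_n,u_n)/||u_n||_{H^1}² → 1. Hence the optimal constant is α = 1.
Therefore α = 1.


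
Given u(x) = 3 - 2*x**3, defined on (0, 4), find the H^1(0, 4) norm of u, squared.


||u||_{H^1}^2 = 560108/35

The H^1 norm (squared) on an interval (0, L) is
  ||u||_{H^1}^2 = ∫_0^L u(x)^2 dx + ∫_0^L u'(x)^2 dx.
Compute u'(x) = -6*x**2.
Then u(x)^2 = 4*x**6 - 12*x**3 + 9 and u'(x)^2 = 36*x**4.
Integrate each monomial from 0 to 4 using ∫_0^4 c·x^n dx = c·4^(n+1)/(n+1):
  ∫_0^4 u(x)^2 dx = ∫_0^4 (4*x^6 - 12*x^3 + 9) dx. Term by term:
    ∫_0^4 4*x^6 dx = 65536/7;  ∫_0^4 -12*x^3 dx = -768;  ∫_0^4 9 dx = 36.
  Sum: 65536/7 − 768 + 36 = 60412/7.
  ∫_0^4 u'(x)^2 dx = ∫_0^4 (36*x^4) dx. Term by term:
    ∫_0^4 36*x^4 dx = 36864/5.
Adding: ||u||_{H^1}^2 = 60412/7 + 36864/5 = 560108/35.


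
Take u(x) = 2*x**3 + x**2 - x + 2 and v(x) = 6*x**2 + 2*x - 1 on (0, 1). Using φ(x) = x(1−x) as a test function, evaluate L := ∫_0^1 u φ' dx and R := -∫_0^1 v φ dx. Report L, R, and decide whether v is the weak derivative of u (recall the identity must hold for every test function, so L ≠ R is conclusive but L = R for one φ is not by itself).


LHS = -3/10, RHS = -3/10. Yes, v = u' weakly.

u(x) = 2*x**3 + x**2 - x + 2, classical derivative u'(x) = 6*x**2 + 2*x - 1.
φ(x) = x(1−x), so φ'(x) = 1 - 2*x.
Note φ(0) = φ(1) = 0, so the boundary term u·φ vanishes.
LHS = ∫_0^1 u(x) φ'(x) dx = ∫_0^1 (-4*x^4 + 3*x^2 - 5*x + 2) dx. Term by term:
  ∫_0^1 -4*x^4 dx = -4/5;  ∫_0^1 3*x^2 dx = 1;  ∫_0^1 -5*x dx = -5/2;
  ∫_0^1 2 dx = 2.
Sum: -4/5 + 1 − 5/2 + 2 = -3/10.
So LHS = -3/10.
∫_0^1 v(x) φ(x) dx = ∫_0^1 (-6*x^4 + 4*x^3 + 3*x^2 - x) dx. Term by term:
  ∫_0^1 -6*x^4 dx = -6/5;  ∫_0^1 4*x^3 dx = 1;  ∫_0^1 3*x^2 dx = 1;
  ∫_0^1 -x dx = -1/2.
Sum: -6/5 + 1 + 1 − 1/2 = 3/10.
So RHS = -∫_0^1 v(x) φ(x) dx = -3/10.
LHS = RHS, so the identity holds for this test φ.
Moreover u is smooth here and v(x) = u'(x) = 6*x**2 + 2*x - 1 pointwise, so the identity holds for every test function. Hence v is the weak derivative of u.


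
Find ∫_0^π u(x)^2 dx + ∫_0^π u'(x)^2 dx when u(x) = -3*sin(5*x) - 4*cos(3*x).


||u||_{H^1(0,π)}^2 = 197*π

u'(x) = 12*sin(3*x) - 15*cos(5*x).
Expand u² and (u')² and integrate term by term on (0, π), using: for integers n ≥ 1, ∫_0^π sin²(nx) dx = ∫_0^π cos²(nx) dx = π/2; for n ≠ n', ∫_0^π sin(nx)sin(n'x) dx = ∫_0^π cos(nx)cos(n'x) dx = 0; and by product-to-sum, ∫_0^π sin(nx)cos(n'x) dx = ½∫_0^π [sin((n+n')x) + sin((n−n')x)] dx, which is 0 when n+n' is even and 2n/(n²−n'²) when n+n' is odd (it need not vanish on (0, π)).
  u² squared terms: (-4)²·∫cos(3x)² dx = 16·π/2 = 8*π;  (-3)²·∫sin(5x)² dx = 9·π/2 = 9*π/2.
  u² cross terms: 2·(-4)·(-3)·∫cos(3x)·sin(5x) dx = 24·(0) = 0.
  So ∫_0^π u² dx = 8*π + 9*π/2 + 0 = 25*π/2.
  (u')² squared terms: (-15)²·∫cos(5x)² dx = 225·π/2 = 225*π/2;  (12)²·∫sin(3x)² dx = 144·π/2 = 72*π.
  (u')² cross terms: 2·(-15)·(12)·∫cos(5x)·sin(3x) dx = -360·(0) = 0.
  So ∫_0^π (u')² dx = 225*π/2 + 72*π + 0 = 369*π/2.
||u||_{H^1}^2 = (25*π/2) + (369*π/2) = 197*π.


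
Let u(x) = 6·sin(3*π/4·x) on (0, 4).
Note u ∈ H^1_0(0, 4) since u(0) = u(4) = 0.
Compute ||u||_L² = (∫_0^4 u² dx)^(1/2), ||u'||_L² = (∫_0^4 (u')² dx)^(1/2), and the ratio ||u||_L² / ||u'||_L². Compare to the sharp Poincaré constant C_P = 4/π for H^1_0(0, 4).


||u||_L² / ||u'||_L² = 4/(3*π) < C_P = 4/π.

u(x) = 6·sin(3*π/4·x), so u'(x) = 9*π*cos(3*π*x/4)/2.
Writing u(x) = A·sin(kπx/L) with A = 6 and k = 3, use ∫_0^L sin²(kπx/L) dx = L/2 and ∫_0^L cos²(kπx/L) dx = L/2.
u² = 36·sin²(3*π/4·x) and (u')² = 81*π^2/4·cos²(3*π/4·x), and each of sin², cos² integrates to L/2 = 2 over (0, 4).
∫_0^4 u² dx = 72, so ||u||_L² = 6*sqrt(2).
∫_0^4 (u')² dx = 81*π^2/2, so ||u'||_L² = 9*sqrt(2)*π/2.
Ratio ||u||_L² / ||u'||_L² = 4/(3*π).
Sharp Poincaré constant on H^1_0(0, 4) is C_P = L/π = 4/π, achieved by sin(π/4·x).
This is the k = 3 harmonic; the ratio L/(kπ) is strictly less than C_P = L/π, consistent with the sharp inequality ||u||_L² ≤ C_P ||u'||_L².


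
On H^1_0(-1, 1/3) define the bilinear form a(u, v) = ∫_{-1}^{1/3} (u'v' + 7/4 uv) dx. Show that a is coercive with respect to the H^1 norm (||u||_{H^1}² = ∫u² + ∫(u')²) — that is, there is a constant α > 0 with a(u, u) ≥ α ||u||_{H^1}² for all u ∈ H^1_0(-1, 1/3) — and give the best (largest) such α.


α = 1

Coercivity of a(·,·) on H^1_0(-1, 1/3) means a(u, u) ≥ α ||u||_{H^1}² for every u ∈ H^1_0.
The interval has length L = 4/3, and Poincaré/coercivity depend only on L. Here a(u, u) = ∫(u')² + (7/4)·∫u².
Here c = 7/4 ≥ 1, so a(u,u) = ∫(u')² + c∫u² ≥ ∫(u')² + ∫u² = ||u||_{H^1}², i.e. α = 1 works. No larger α is possible: a(u,u) ≥ α||u||_{H^1}² means (1−α)∫(u')² ≥ (α−c)∫u², and for the modes u_n = sin(nπ(x−x₀)/L) (x₀ the left endpoint) one has ∫u_n²/∫(u_n')² = (L/(nπ))² → 0, so a(u_n,u_n)/||u_n||_{H^1}² → 1. Hence the optimal constant is α = 1.
Therefore α = 1.


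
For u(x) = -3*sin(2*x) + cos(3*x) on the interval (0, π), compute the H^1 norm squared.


||u||_{H^1(0,π)}^2 = 48 + 55*π/2

u'(x) = -3*sin(3*x) - 6*cos(2*x).
Expand u² and (u')² and integrate term by term on (0, π), using: for integers n ≥ 1, ∫_0^π sin²(nx) dx = ∫_0^π cos²(nx) dx = π/2; for n ≠ n', ∫_0^π sin(nx)sin(n'x) dx = ∫_0^π cos(nx)cos(n'x) dx = 0; and by product-to-sum, ∫_0^π sin(nx)cos(n'x) dx = ½∫_0^π [sin((n+n')x) + sin((n−n')x)] dx, which is 0 when n+n' is even and 2n/(n²−n'²) when n+n' is odd (it need not vanish on (0, π)).
  u² squared terms: (-3)²·∫sin(2x)² dx = 9·π/2 = 9*π/2;  (1)²·∫cos(3x)² dx = 1·π/2 = π/2.
  u² cross terms: 2·(-3)·(1)·∫sin(2x)·cos(3x) dx = -6·(-4/5) = 24/5.
  So ∫_0^π u² dx = 9*π/2 + π/2 + 24/5 = 24/5 + 5*π.
  (u')² squared terms: (-6)²·∫cos(2x)² dx = 36·π/2 = 18*π;  (-3)²·∫sin(3x)² dx = 9·π/2 = 9*π/2.
  (u')² cross terms: 2·(-6)·(-3)·∫cos(2x)·sin(3x) dx = 36·(6/5) = 216/5.
  So ∫_0^π (u')² dx = 18*π + 9*π/2 + 216/5 = 216/5 + 45*π/2.
||u||_{H^1}^2 = (24/5 + 5*π) + (216/5 + 45*π/2) = 48 + 55*π/2.


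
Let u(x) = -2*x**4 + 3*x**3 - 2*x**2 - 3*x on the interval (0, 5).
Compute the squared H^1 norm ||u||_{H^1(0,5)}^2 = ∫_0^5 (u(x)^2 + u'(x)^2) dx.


||u||_{H^1}^2 = 112174345/126

The H^1 norm (squared) on an interval (0, L) is
  ||u||_{H^1}^2 = ∫_0^L u(x)^2 dx + ∫_0^L u'(x)^2 dx.
Compute u'(x) = -8*x**3 + 9*x**2 - 4*x - 3.
Then u(x)^2 = 4*x**8 - 12*x**7 + 17*x**6 - 14*x**4 + 12*x**3 + 9*x**2 and u'(x)^2 = 64*x**6 - 144*x**5 + 145*x**4 - 24*x**3 - 38*x**2 + 24*x + 9.
Integrate each monomial from 0 to 5 using ∫_0^5 c·x^n dx = c·5^(n+1)/(n+1):
  ∫_0^5 u(x)^2 dx = ∫_0^5 (4*x^8 - 12*x^7 + 17*x^6 - 14*x^4 + 12*x^3 + 9*x^2) dx. Term by term:
    ∫_0^5 4*x^8 dx = 7812500/9;  ∫_0^5 -12*x^7 dx = -1171875/2;  ∫_0^5 17*x^6 dx = 1328125/7;
    ∫_0^5 -14*x^4 dx = -8750;  ∫_0^5 12*x^3 dx = 1875;  ∫_0^5 9*x^2 dx = 375.
  Sum: 7812500/9 − 1171875/2 + 1328125/7 − 8750 + 1875 + 375 = 58634125/126.
  ∫_0^5 u'(x)^2 dx = ∫_0^5 (64*x^6 - 144*x^5 + 145*x^4 - 24*x^3 - 38*x^2 + 24*x + 9) dx. Term by term:
    ∫_0^5 64*x^6 dx = 5000000/7;  ∫_0^5 -144*x^5 dx = -375000;  ∫_0^5 145*x^4 dx = 90625;
    ∫_0^5 -24*x^3 dx = -3750;  ∫_0^5 -38*x^2 dx = -4750/3;  ∫_0^5 24*x dx = 300;
    ∫_0^5 9 dx = 45.
  Sum: 5000000/7 − 375000 + 90625 − 3750 − 4750/3 + 300 + 45 = 8923370/21.
Adding: ||u||_{H^1}^2 = 58634125/126 + 8923370/21 = 112174345/126.


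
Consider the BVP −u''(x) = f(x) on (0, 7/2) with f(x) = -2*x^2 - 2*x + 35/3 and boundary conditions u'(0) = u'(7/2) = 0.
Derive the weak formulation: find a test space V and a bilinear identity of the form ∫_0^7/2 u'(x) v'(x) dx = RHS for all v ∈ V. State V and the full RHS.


V = H^1(0, 7/2) (no boundary constraint on v; u is determined up to an additive constant); weak form: ∫_0^7/2 u'v' dx = ∫_0^7/2 (-2*x^2 - 2*x + 35/3) v dx for all v ∈ V.

Multiply both sides by a test function v and integrate from 0 to 7/2:
  ∫_0^7/2 −u''(x) v(x) dx = ∫_0^7/2 f(x) v(x) dx.
Integrate the LHS by parts once:
  ∫_0^7/2 −u'' v dx = −[u'(x) v(x)]_0^7/2 + ∫_0^7/2 u'(x) v'(x) dx.
Thus ∫_0^7/2 u'(x) v'(x) dx = ∫_0^7/2 f(x) v(x) dx + [u'(x) v(x)]_0^7/2.
Choose V so that boundary terms are either known or forced to vanish.
u has homogeneous Neumann: u'(0) = u'(7/2) = 0. So [u' v]_0^7/2 = 0·v(7/2) − 0·v(0) = 0 for any v; take V = H^1(0, 7/2).
Weak formulation: find u (satisfying any essential BC) such that ∫_0^7/2 u'(x) v'(x) dx = ∫_0^7/2 f v dx for all v ∈ V (homogeneous Neumann, so boundary terms vanish).
Substituting f(x) = -2*x^2 - 2*x + 35/3, the right-hand side is ∫_0^7/2 (-2*x^2 - 2*x + 35/3) v dx.
Compatibility check (pure Neumann): taking v ≡ 1 ∈ V gives 0 = ∫_0^7/2 f dx + (0) − (0), i.e. ∫_0^7/2 f dx must equal u'(0) − u'(7/2) = 0. Indeed ∫_0^7/2 (-2*x^2 - 2*x + 35/3) dx = 0, so the data are compatible. The solution is then unique only up to an additive constant (fix it e.g. by requiring ∫_0^7/2 u dx = 0).


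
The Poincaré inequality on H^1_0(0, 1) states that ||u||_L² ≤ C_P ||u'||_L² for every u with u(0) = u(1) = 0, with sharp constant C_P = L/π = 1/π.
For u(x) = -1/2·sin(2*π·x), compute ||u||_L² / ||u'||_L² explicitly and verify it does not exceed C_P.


||u||_L² / ||u'||_L² = 1/(2*π) < C_P = 1/π.

u(x) = -1/2·sin(2*π·x), so u'(x) = -π*cos(2*π*x).
Writing u(x) = A·sin(kπx/L) with A = -1/2 and k = 2, use ∫_0^L sin²(kπx/L) dx = L/2 and ∫_0^L cos²(kπx/L) dx = L/2.
u² = 1/4·sin²(2*π·x) and (u')² = π^2·cos²(2*π·x), and each of sin², cos² integrates to L/2 = 1/2 over (0, 1).
∫_0^1 u² dx = 1/8, so ||u||_L² = sqrt(2)/4.
∫_0^1 (u')² dx = π^2/2, so ||u'||_L² = sqrt(2)*π/2.
Ratio ||u||_L² / ||u'||_L² = 1/(2*π).
Sharp Poincaré constant on H^1_0(0, 1) is C_P = L/π = 1/π, achieved by sin(π·x).
This is the k = 2 harmonic; the ratio L/(kπ) is strictly less than C_P = L/π, consistent with the sharp inequality ||u||_L² ≤ C_P ||u'||_L².


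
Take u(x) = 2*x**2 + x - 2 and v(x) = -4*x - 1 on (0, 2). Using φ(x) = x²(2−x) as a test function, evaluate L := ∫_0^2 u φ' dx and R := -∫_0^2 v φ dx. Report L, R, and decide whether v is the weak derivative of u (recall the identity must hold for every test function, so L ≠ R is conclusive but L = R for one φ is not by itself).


LHS = -116/15, RHS = 116/15. No, v is not the weak derivative of u.

u(x) = 2*x**2 + x - 2, classical derivative u'(x) = 4*x + 1.
φ(x) = x²(2−x), so φ'(x) = x*(4 - 3*x).
Note φ(0) = φ(2) = 0, so the boundary term u·φ vanishes.
LHS = ∫_0^2 u(x) φ'(x) dx = ∫_0^2 (-6*x^4 + 5*x^3 + 10*x^2 - 8*x) dx. Term by term:
  ∫_0^2 -6*x^4 dx = -192/5;  ∫_0^2 5*x^3 dx = 20;  ∫_0^2 10*x^2 dx = 80/3;
  ∫_0^2 -8*x dx = -16.
Sum: -192/5 + 20 + 80/3 − 16 = -116/15.
So LHS = -116/15.
∫_0^2 v(x) φ(x) dx = ∫_0^2 (4*x^4 - 7*x^3 - 2*x^2) dx. Term by term:
  ∫_0^2 4*x^4 dx = 128/5;  ∫_0^2 -7*x^3 dx = -28;  ∫_0^2 -2*x^2 dx = -16/3.
Sum: 128/5 − 28 − 16/3 = -116/15.
So RHS = -∫_0^2 v(x) φ(x) dx = 116/15.
LHS − RHS = -232/15 ≠ 0, so the identity fails.
(For a valid weak derivative the identity must hold for EVERY test function, in particular this one. The failure shows v is NOT the weak derivative of u.)
Correct weak derivative would be u'(x) = 4*x + 1.


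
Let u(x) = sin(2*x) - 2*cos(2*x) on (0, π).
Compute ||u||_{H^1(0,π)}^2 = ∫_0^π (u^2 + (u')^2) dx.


||u||_{H^1(0,π)}^2 = 25*π/2

u'(x) = 4*sin(2*x) + 2*cos(2*x).
Expand u² and (u')² and integrate term by term on (0, π), using: for integers n ≥ 1, ∫_0^π sin²(nx) dx = ∫_0^π cos²(nx) dx = π/2; for n ≠ n', ∫_0^π sin(nx)sin(n'x) dx = ∫_0^π cos(nx)cos(n'x) dx = 0; and by product-to-sum, ∫_0^π sin(nx)cos(n'x) dx = ½∫_0^π [sin((n+n')x) + sin((n−n')x)] dx, which is 0 when n+n' is even and 2n/(n²−n'²) when n+n' is odd (it need not vanish on (0, π)).
  u² squared terms: (-2)²·∫cos(2x)² dx = 4·π/2 = 2*π;  (1)²·∫sin(2x)² dx = 1·π/2 = π/2.
  u² cross terms: 2·(-2)·(1)·∫cos(2x)·sin(2x) dx = -4·(0) = 0.
  So ∫_0^π u² dx = 2*π + π/2 + 0 = 5*π/2.
  (u')² squared terms: (2)²·∫cos(2x)² dx = 4·π/2 = 2*π;  (4)²·∫sin(2x)² dx = 16·π/2 = 8*π.
  (u')² cross terms: 2·(2)·(4)·∫cos(2x)·sin(2x) dx = 16·(0) = 0.
  So ∫_0^π (u')² dx = 2*π + 8*π + 0 = 10*π.
||u||_{H^1}^2 = (5*π/2) + (10*π) = 25*π/2.


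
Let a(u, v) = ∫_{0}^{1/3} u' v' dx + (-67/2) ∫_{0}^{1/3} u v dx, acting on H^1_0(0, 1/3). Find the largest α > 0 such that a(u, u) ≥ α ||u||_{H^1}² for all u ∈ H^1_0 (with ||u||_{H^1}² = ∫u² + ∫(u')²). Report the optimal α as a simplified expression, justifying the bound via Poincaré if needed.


α = (-67 + 18*π^2)/(2*(1 + 9*π^2))

Coercivity of a(·,·) on H^1_0(0, 1/3) means a(u, u) ≥ α ||u||_{H^1}² for every u ∈ H^1_0.
The interval has length L = 1/3, and Poincaré/coercivity depend only on L. Here a(u, u) = ∫(u')² + (-67/2)·∫u².
Here c = -67/2 < 0 with |c| < (π/L)² = 9*π^2, so coercivity still holds. The condition a(u,u) ≥ α||u||_{H^1}² reads (1−α)∫(u')² ≥ (α−c)∫u². Any admissible α is ≤ 1 (rapidly oscillating u have ∫u²/∫(u')² → 0), and α = 1 would force 0 ≥ (1−c)∫u², impossible since c < 1; so 1−α > 0. By the sharp Poincaré inequality on H^1_0 of an interval of length L, ∫(u')² ≥ (π/L)²∫u² with equality for the first sine mode sin(π(x−x₀)/L) (x₀ the left endpoint), so the inequality holds for all u iff (1−α)(π/L)² ≥ α − c, i.e. α ≤ ((π/L)² + c)/((π/L)² + 1) = (1 + c(L/π)²)/(1 + (L/π)²). (Direct route, valid since c ≤ 0: Poincaré gives c∫u² ≥ c(L/π)²∫(u')², so a(u,u) ≥ (1 + c(L/π)²)∫(u')², while ||u||_{H^1}² ≤ (1 + (L/π)²)∫(u')²; dividing yields the same α.) With (π/L)² = 9*π^2 and c = -67/2, the largest admissible constant is α = ((π/L)² + c)/((π/L)² + 1).
Simplifying, α = (-67 + 18*π^2)/(2*(1 + 9*π^2)).


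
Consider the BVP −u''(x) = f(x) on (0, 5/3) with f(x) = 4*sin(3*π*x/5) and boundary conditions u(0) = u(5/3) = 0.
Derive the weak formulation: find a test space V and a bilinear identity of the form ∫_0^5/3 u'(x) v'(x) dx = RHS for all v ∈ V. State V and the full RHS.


V = H^1_0(0, 5/3) (so v(0) = v(5/3) = 0); weak form: ∫_0^5/3 u'v' dx = ∫_0^5/3 (4*sin(3*π*x/5)) v dx for all v ∈ V.

Multiply both sides by a test function v and integrate from 0 to 5/3:
  ∫_0^5/3 −u''(x) v(x) dx = ∫_0^5/3 f(x) v(x) dx.
Integrate the LHS by parts once:
  ∫_0^5/3 −u'' v dx = −[u'(x) v(x)]_0^5/3 + ∫_0^5/3 u'(x) v'(x) dx.
Thus ∫_0^5/3 u'(x) v'(x) dx = ∫_0^5/3 f(x) v(x) dx + [u'(x) v(x)]_0^5/3.
Choose V so that boundary terms are either known or forced to vanish.
u is Dirichlet: u(0) = u(5/3) = 0. Let V = H^1_0(0, 5/3); then v(0) = v(5/3) = 0, and [u' v]_0^5/3 = 0.
Weak formulation: find u (satisfying any essential BC) such that ∫_0^5/3 u'(x) v'(x) dx = ∫_0^5/3 f v dx for all v ∈ V.
Substituting f(x) = 4*sin(3*π*x/5), the right-hand side is ∫_0^5/3 (4*sin(3*π*x/5)) v dx.


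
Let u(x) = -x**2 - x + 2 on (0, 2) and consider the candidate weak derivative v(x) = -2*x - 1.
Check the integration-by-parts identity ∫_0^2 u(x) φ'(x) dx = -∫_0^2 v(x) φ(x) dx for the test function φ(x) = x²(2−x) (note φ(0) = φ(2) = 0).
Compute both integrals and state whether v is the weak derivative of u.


LHS = 68/15, RHS = 68/15. Yes, v = u' weakly.

u(x) = -x**2 - x + 2, classical derivative u'(x) = -2*x - 1.
φ(x) = x²(2−x), so φ'(x) = x*(4 - 3*x).
Note φ(0) = φ(2) = 0, so the boundary term u·φ vanishes.
LHS = ∫_0^2 u(x) φ'(x) dx = ∫_0^2 (3*x^4 - x^3 - 10*x^2 + 8*x) dx. Term by term:
  ∫_0^2 3*x^4 dx = 96/5;  ∫_0^2 -x^3 dx = -4;  ∫_0^2 -10*x^2 dx = -80/3;
  ∫_0^2 8*x dx = 16.
Sum: 96/5 − 4 − 80/3 + 16 = 68/15.
So LHS = 68/15.
∫_0^2 v(x) φ(x) dx = ∫_0^2 (2*x^4 - 3*x^3 - 2*x^2) dx. Term by term:
  ∫_0^2 2*x^4 dx = 64/5;  ∫_0^2 -3*x^3 dx = -12;  ∫_0^2 -2*x^2 dx = -16/3.
Sum: 64/5 − 12 − 16/3 = -68/15.
So RHS = -∫_0^2 v(x) φ(x) dx = 68/15.
LHS = RHS, so the identity holds for this test φ.
Moreover u is smooth here and v(x) = u'(x) = -2*x - 1 pointwise, so the identity holds for every test function. Hence v is the weak derivative of u.


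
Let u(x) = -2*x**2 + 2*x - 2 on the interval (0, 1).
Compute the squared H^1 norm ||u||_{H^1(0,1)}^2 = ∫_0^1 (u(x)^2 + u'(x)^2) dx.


||u||_{H^1}^2 = 62/15

The H^1 norm (squared) on an interval (0, L) is
  ||u||_{H^1}^2 = ∫_0^L u(x)^2 dx + ∫_0^L u'(x)^2 dx.
Compute u'(x) = 2 - 4*x.
Then u(x)^2 = 4*x**4 - 8*x**3 + 12*x**2 - 8*x + 4 and u'(x)^2 = 16*x**2 - 16*x + 4.
Integrate each monomial from 0 to 1 using ∫_0^1 c·x^n dx = c·1^(n+1)/(n+1):
  ∫_0^1 u(x)^2 dx = ∫_0^1 (4*x^4 - 8*x^3 + 12*x^2 - 8*x + 4) dx. Term by term:
    ∫_0^1 4*x^4 dx = 4/5;  ∫_0^1 -8*x^3 dx = -2;  ∫_0^1 12*x^2 dx = 4;
    ∫_0^1 -8*x dx = -4;  ∫_0^1 4 dx = 4.
  Sum: 4/5 − 2 + 4 − 4 + 4 = 14/5.
  ∫_0^1 u'(x)^2 dx = ∫_0^1 (16*x^2 - 16*x + 4) dx. Term by term:
    ∫_0^1 16*x^2 dx = 16/3;  ∫_0^1 -16*x dx = -8;  ∫_0^1 4 dx = 4.
  Sum: 16/3 − 8 + 4 = 4/3.
Adding: ||u||_{H^1}^2 = 14/5 + 4/3 = 62/15.


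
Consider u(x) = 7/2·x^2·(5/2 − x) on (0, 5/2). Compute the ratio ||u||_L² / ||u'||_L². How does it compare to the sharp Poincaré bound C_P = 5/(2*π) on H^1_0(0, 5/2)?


||u||_L² / ||u'||_L² = 5*sqrt(14)/28 < C_P = 5/(2*π).

u(x) = 7/2·x^2·(5/2 − x), so u'(x) = 7*x*(5 - 3*x)/2.
u(x) = 7/2·x^2·(5/2 − x) vanishes at x = 0 and x = 5/2, so u ∈ H^1_0(0, 5/2). Differentiate via the product rule and integrate the resulting polynomials term by term.
  ∫_0^5/2 u² dx = ∫_0^5/2 (49*x^6/4 - 245*x^5/4 + 1225*x^4/16) dx. Term by term:
    ∫_0^5/2 49*x^6/4 dx = 546875/512;  ∫_0^5/2 -245*x^5/4 dx = -3828125/1536;  ∫_0^5/2 1225*x^4/16 dx = 765625/512.
  Sum: 546875/512 − 3828125/1536 + 765625/512 = 109375/1536.
  ∫_0^5/2 (u')² dx = ∫_0^5/2 (441*x^4/4 - 735*x^3/2 + 1225*x^2/4) dx. Term by term:
    ∫_0^5/2 441*x^4/4 dx = 275625/128;  ∫_0^5/2 -735*x^3/2 dx = -459375/128;  ∫_0^5/2 1225*x^2/4 dx = 153125/96.
  Sum: 275625/128 − 459375/128 + 153125/96 = 30625/192.
∫_0^5/2 u² dx = 109375/1536, so ||u||_L² = 125*sqrt(42)/96.
∫_0^5/2 (u')² dx = 30625/192, so ||u'||_L² = 175*sqrt(3)/24.
Ratio ||u||_L² / ||u'||_L² = 5*sqrt(14)/28.
Sharp Poincaré constant on H^1_0(0, 5/2) is C_P = L/π = 5/(2*π), achieved by sin(2*π/5·x).
A polynomial bump cannot attain the sharp Poincaré constant (only the first sine eigenfunction does), so the ratio is strictly less than C_P, consistent with ||u||_L² ≤ C_P ||u'||_L².


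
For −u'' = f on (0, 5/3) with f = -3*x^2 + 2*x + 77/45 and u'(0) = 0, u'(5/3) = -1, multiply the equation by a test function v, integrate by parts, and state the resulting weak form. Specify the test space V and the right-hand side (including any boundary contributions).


V = H^1(0, 5/3) (v unrestricted at boundary; u is determined up to an additive constant); weak form: ∫_0^5/3 u'v' dx = ∫_0^5/3 (-3*x^2 + 2*x + 77/45) v dx − v(5/3) for all v ∈ V.

Multiply both sides by a test function v and integrate from 0 to 5/3:
  ∫_0^5/3 −u''(x) v(x) dx = ∫_0^5/3 f(x) v(x) dx.
Integrate the LHS by parts once:
  ∫_0^5/3 −u'' v dx = −[u'(x) v(x)]_0^5/3 + ∫_0^5/3 u'(x) v'(x) dx.
Thus ∫_0^5/3 u'(x) v'(x) dx = ∫_0^5/3 f(x) v(x) dx + [u'(x) v(x)]_0^5/3.
Choose V so that boundary terms are either known or forced to vanish.
u has inhomogeneous Neumann u'(0) = 0, u'(5/3) = -1. [u' v]_0^5/3 = (-1)·v(5/3) − (0)·v(0) = − v(5/3). Take V = H^1(0, 5/3); boundary term becomes part of RHS.
Weak formulation: find u (satisfying any essential BC) such that ∫_0^5/3 u'(x) v'(x) dx = ∫_0^5/3 f v dx − v(5/3) for all v ∈ V (Neumann data are natural BCs: they enter the RHS as boundary terms).
Substituting f(x) = -3*x^2 + 2*x + 77/45, the right-hand side is ∫_0^5/3 (-3*x^2 + 2*x + 77/45) v dx − v(5/3).
Compatibility check (pure Neumann): taking v ≡ 1 ∈ V gives 0 = ∫_0^5/3 f dx + (-1) − (0), i.e. ∫_0^5/3 f dx must equal u'(0) − u'(5/3) = 1. Indeed ∫_0^5/3 (-3*x^2 + 2*x + 77/45) dx = 1, so the data are compatible. The solution is then unique only up to an additive constant (fix it e.g. by requiring ∫_0^5/3 u dx = 0).


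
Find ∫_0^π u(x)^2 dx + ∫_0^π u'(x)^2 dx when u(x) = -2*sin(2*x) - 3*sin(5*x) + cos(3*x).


||u||_{H^1(0,π)}^2 = 32 + 132*π

u'(x) = -3*sin(3*x) - 4*cos(2*x) - 15*cos(5*x).
Expand u² and (u')² and integrate term by term on (0, π), using: for integers n ≥ 1, ∫_0^π sin²(nx) dx = ∫_0^π cos²(nx) dx = π/2; for n ≠ n', ∫_0^π sin(nx)sin(n'x) dx = ∫_0^π cos(nx)cos(n'x) dx = 0; and by product-to-sum, ∫_0^π sin(nx)cos(n'x) dx = ½∫_0^π [sin((n+n')x) + sin((n−n')x)] dx, which is 0 when n+n' is even and 2n/(n²−n'²) when n+n' is odd (it need not vanish on (0, π)).
  u² squared terms: (-3)²·∫sin(5x)² dx = 9·π/2 = 9*π/2;  (-2)²·∫sin(2x)² dx = 4·π/2 = 2*π;  (1)²·∫cos(3x)² dx = 1·π/2 = π/2.
  u² cross terms: 2·(-3)·(-2)·∫sin(5x)·sin(2x) dx = 12·(0) = 0;  2·(-3)·(1)·∫sin(5x)·cos(3x) dx = -6·(0) = 0;  2·(-2)·(1)·∫sin(2x)·cos(3x) dx = -4·(-4/5) = 16/5.
  So ∫_0^π u² dx = 9*π/2 + 2*π + π/2 + 0 + 0 + 16/5 = 16/5 + 7*π.
  (u')² squared terms: (-15)²·∫cos(5x)² dx = 225·π/2 = 225*π/2;  (-4)²·∫cos(2x)² dx = 16·π/2 = 8*π;  (-3)²·∫sin(3x)² dx = 9·π/2 = 9*π/2.
  (u')² cross terms: 2·(-15)·(-4)·∫cos(5x)·cos(2x) dx = 120·(0) = 0;  2·(-15)·(-3)·∫cos(5x)·sin(3x) dx = 90·(0) = 0;  2·(-4)·(-3)·∫cos(2x)·sin(3x) dx = 24·(6/5) = 144/5.
  So ∫_0^π (u')² dx = 225*π/2 + 8*π + 9*π/2 + 0 + 0 + 144/5 = 144/5 + 125*π.
||u||_{H^1}^2 = (16/5 + 7*π) + (144/5 + 125*π) = 32 + 132*π.


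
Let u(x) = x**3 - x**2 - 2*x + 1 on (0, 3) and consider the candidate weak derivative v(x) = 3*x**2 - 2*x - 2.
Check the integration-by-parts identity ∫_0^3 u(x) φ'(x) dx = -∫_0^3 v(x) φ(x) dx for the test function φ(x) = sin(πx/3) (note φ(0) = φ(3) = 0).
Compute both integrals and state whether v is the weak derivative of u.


LHS = -51/π + 324/π^3, RHS = -51/π + 324/π^3. Yes, v = u' weakly.

u(x) = x**3 - x**2 - 2*x + 1, classical derivative u'(x) = 3*x**2 - 2*x - 2.
φ(x) = sin(πx/3), so φ'(x) = π*cos(π*x/3)/3.
Note φ(0) = φ(3) = 0, so the boundary term u·φ vanishes.
LHS = ∫_0^3 u(x) φ'(x) dx = ∫_0^3 (π*x^3*cos(π*x/3)/3 - π*x^2*cos(π*x/3)/3 - 2*π*x*cos(π*x/3)/3 + π*cos(π*x/3)/3) dx. Term by term:
  ∫_0^3 π*cos(π*x/3)/3 dx = 0;  ∫_0^3 -2*π*x*cos(π*x/3)/3 dx = 12/π;  ∫_0^3 -π*x^2*cos(π*x/3)/3 dx = 18/π;
  ∫_0^3 π*x^3*cos(π*x/3)/3 dx = -81/π + 324/π^3.
Sum: 0 + 12/π + 18/π + -81/π + 324/π^3 = -51/π + 324/π^3.
So LHS = -51/π + 324/π^3.
∫_0^3 v(x) φ(x) dx = ∫_0^3 (3*x^2*sin(π*x/3) - 2*x*sin(π*x/3) - 2*sin(π*x/3)) dx. Term by term:
  ∫_0^3 -2*sin(π*x/3) dx = -12/π;  ∫_0^3 -2*x*sin(π*x/3) dx = -18/π;  ∫_0^3 3*x^2*sin(π*x/3) dx = -324/π^3 + 81/π.
Sum: -12/π − 18/π + -324/π^3 + 81/π = -324/π^3 + 51/π.
So RHS = -∫_0^3 v(x) φ(x) dx = -51/π + 324/π^3.
LHS = RHS, so the identity holds for this test φ.
Moreover u is smooth here and v(x) = u'(x) = 3*x**2 - 2*x - 2 pointwise, so the identity holds for every test function. Hence v is the weak derivative of u.


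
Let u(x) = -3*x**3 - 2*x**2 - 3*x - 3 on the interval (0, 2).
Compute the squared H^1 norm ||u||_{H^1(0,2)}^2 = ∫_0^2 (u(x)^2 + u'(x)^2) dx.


||u||_{H^1}^2 = 180856/105

The H^1 norm (squared) on an interval (0, L) is
  ||u||_{H^1}^2 = ∫_0^L u(x)^2 dx + ∫_0^L u'(x)^2 dx.
Compute u'(x) = -9*x**2 - 4*x - 3.
Then u(x)^2 = 9*x**6 + 12*x**5 + 22*x**4 + 30*x**3 + 21*x**2 + 18*x + 9 and u'(x)^2 = 81*x**4 + 72*x**3 + 70*x**2 + 24*x + 9.
Integrate each monomial from 0 to 2 using ∫_0^2 c·x^n dx = c·2^(n+1)/(n+1):
  ∫_0^2 u(x)^2 dx = ∫_0^2 (9*x^6 + 12*x^5 + 22*x^4 + 30*x^3 + 21*x^2 + 18*x + 9) dx. Term by term:
    ∫_0^2 9*x^6 dx = 1152/7;  ∫_0^2 12*x^5 dx = 128;  ∫_0^2 22*x^4 dx = 704/5;
    ∫_0^2 30*x^3 dx = 120;  ∫_0^2 21*x^2 dx = 56;  ∫_0^2 18*x dx = 36;
    ∫_0^2 9 dx = 18.
  Sum: 1152/7 + 128 + 704/5 + 120 + 56 + 36 + 18 = 23218/35.
  ∫_0^2 u'(x)^2 dx = ∫_0^2 (81*x^4 + 72*x^3 + 70*x^2 + 24*x + 9) dx. Term by term:
    ∫_0^2 81*x^4 dx = 2592/5;  ∫_0^2 72*x^3 dx = 288;  ∫_0^2 70*x^2 dx = 560/3;
    ∫_0^2 24*x dx = 48;  ∫_0^2 9 dx = 18.
  Sum: 2592/5 + 288 + 560/3 + 48 + 18 = 15886/15.
Adding: ||u||_{H^1}^2 = 23218/35 + 15886/15 = 180856/105.


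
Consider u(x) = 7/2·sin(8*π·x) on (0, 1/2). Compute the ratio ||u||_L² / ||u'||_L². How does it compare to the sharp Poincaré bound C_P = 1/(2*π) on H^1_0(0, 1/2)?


||u||_L² / ||u'||_L² = 1/(8*π) < C_P = 1/(2*π).

u(x) = 7/2·sin(8*π·x), so u'(x) = 28*π*cos(8*π*x).
Writing u(x) = A·sin(kπx/L) with A = 7/2 and k = 4, use ∫_0^L sin²(kπx/L) dx = L/2 and ∫_0^L cos²(kπx/L) dx = L/2.
u² = 49/4·sin²(8*π·x) and (u')² = 784*π^2·cos²(8*π·x), and each of sin², cos² integrates to L/2 = 1/4 over (0, 1/2).
∫_0^1/2 u² dx = 49/16, so ||u||_L² = 7/4.
∫_0^1/2 (u')² dx = 196*π^2, so ||u'||_L² = 14*π.
Ratio ||u||_L² / ||u'||_L² = 1/(8*π).
Sharp Poincaré constant on H^1_0(0, 1/2) is C_P = L/π = 1/(2*π), achieved by sin(2*π·x).
This is the k = 4 harmonic; the ratio L/(kπ) is strictly less than C_P = L/π, consistent with the sharp inequality ||u||_L² ≤ C_P ||u'||_L².


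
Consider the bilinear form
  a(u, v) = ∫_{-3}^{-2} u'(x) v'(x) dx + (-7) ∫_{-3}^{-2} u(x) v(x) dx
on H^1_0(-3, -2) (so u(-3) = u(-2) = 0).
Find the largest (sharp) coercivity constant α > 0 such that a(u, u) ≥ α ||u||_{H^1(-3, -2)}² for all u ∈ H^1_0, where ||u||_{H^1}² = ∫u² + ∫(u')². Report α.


α = (-7 + π^2)/(1 + π^2)

Coercivity of a(·,·) on H^1_0(-3, -2) means a(u, u) ≥ α ||u||_{H^1}² for every u ∈ H^1_0.
The interval has length L = 1, and Poincaré/coercivity depend only on L. Here a(u, u) = ∫(u')² + (-7)·∫u².
Here c = -7 < 0 with |c| < (π/L)² = π^2, so coercivity still holds. The condition a(u,u) ≥ α||u||_{H^1}² reads (1−α)∫(u')² ≥ (α−c)∫u². Any admissible α is ≤ 1 (rapidly oscillating u have ∫u²/∫(u')² → 0), and α = 1 would force 0 ≥ (1−c)∫u², impossible since c < 1; so 1−α > 0. By the sharp Poincaré inequality on H^1_0 of an interval of length L, ∫(u')² ≥ (π/L)²∫u² with equality for the first sine mode sin(π(x−x₀)/L) (x₀ the left endpoint), so the inequality holds for all u iff (1−α)(π/L)² ≥ α − c, i.e. α ≤ ((π/L)² + c)/((π/L)² + 1) = (1 + c(L/π)²)/(1 + (L/π)²). (Direct route, valid since c ≤ 0: Poincaré gives c∫u² ≥ c(L/π)²∫(u')², so a(u,u) ≥ (1 + c(L/π)²)∫(u')², while ||u||_{H^1}² ≤ (1 + (L/π)²)∫(u')²; dividing yields the same α.) With (π/L)² = π^2 and c = -7, the largest admissible constant is α = ((π/L)² + c)/((π/L)² + 1).
Simplifying, α = (-7 + π^2)/(1 + π^2).


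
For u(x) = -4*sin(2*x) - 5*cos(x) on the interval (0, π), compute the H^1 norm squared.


||u||_{H^1(0,π)}^2 = 320/3 + 65*π

u'(x) = 5*sin(x) - 8*cos(2*x).
Expand u² and (u')² and integrate term by term on (0, π), using: for integers n ≥ 1, ∫_0^π sin²(nx) dx = ∫_0^π cos²(nx) dx = π/2; for n ≠ n', ∫_0^π sin(nx)sin(n'x) dx = ∫_0^π cos(nx)cos(n'x) dx = 0; and by product-to-sum, ∫_0^π sin(nx)cos(n'x) dx = ½∫_0^π [sin((n+n')x) + sin((n−n')x)] dx, which is 0 when n+n' is even and 2n/(n²−n'²) when n+n' is odd (it need not vanish on (0, π)).
  u² squared terms: (-5)²·∫cos(x)² dx = 25·π/2 = 25*π/2;  (-4)²·∫sin(2x)² dx = 16·π/2 = 8*π.
  u² cross terms: 2·(-5)·(-4)·∫cos(x)·sin(2x) dx = 40·(4/3) = 160/3.
  So ∫_0^π u² dx = 25*π/2 + 8*π + 160/3 = 160/3 + 41*π/2.
  (u')² squared terms: (-8)²·∫cos(2x)² dx = 64·π/2 = 32*π;  (5)²·∫sin(x)² dx = 25·π/2 = 25*π/2.
  (u')² cross terms: 2·(-8)·(5)·∫cos(2x)·sin(x) dx = -80·(-2/3) = 160/3.
  So ∫_0^π (u')² dx = 32*π + 25*π/2 + 160/3 = 160/3 + 89*π/2.
||u||_{H^1}^2 = (160/3 + 41*π/2) + (160/3 + 89*π/2) = 320/3 + 65*π.
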